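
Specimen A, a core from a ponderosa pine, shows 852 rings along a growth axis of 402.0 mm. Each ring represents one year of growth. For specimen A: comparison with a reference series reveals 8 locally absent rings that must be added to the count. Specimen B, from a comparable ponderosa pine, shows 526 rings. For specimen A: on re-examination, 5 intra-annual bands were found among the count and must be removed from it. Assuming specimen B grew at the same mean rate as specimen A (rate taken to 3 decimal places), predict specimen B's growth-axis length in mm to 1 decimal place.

Specimen A: correcting the raw count gives 852 − 5 + 8 = 855 true rings.
A: Extension rate ≈ 402.0 / 855 = 0.470 mm/yr.
For B, 0.470 mm/year × 526 years = 247.2 mm.

247.2 mm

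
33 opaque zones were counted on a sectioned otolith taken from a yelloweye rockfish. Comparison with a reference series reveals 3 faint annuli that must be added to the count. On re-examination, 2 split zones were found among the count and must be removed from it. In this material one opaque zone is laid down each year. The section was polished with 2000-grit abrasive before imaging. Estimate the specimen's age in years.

Correcting the raw count gives 33 − 2 + 3 = 34 true opaque zones.
At one opaque zone per year, that is 34 years.

34 yr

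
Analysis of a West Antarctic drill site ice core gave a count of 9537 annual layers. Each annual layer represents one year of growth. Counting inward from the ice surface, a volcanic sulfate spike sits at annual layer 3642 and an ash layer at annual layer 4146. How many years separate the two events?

504 yr

4146 − 3642 = 504 annual layers lie between the two events.
One annual layer per year makes the interval 504 years.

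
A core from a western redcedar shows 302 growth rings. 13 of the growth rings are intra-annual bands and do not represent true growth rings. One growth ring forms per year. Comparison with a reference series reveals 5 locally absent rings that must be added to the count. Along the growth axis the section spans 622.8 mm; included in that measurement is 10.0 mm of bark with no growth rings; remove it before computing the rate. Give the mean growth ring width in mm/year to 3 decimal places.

2.084 mm/year

True growth ring count = 302 − 13 + 5 = 294.
Net length = 622.8 − 10.0 = 612.8 mm.
612.8 mm over 294 years gives 612.8 / 294 ≈ 2.084 mm/year.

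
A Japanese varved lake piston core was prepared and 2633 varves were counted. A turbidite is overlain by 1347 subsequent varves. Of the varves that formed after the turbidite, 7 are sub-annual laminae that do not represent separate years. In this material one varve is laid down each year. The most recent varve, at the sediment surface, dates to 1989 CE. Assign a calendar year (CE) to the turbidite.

There are 1347 varves younger than the turbidite.
Excluding 7 false varves: 1347 − 7 = 1340.
The varve at the sediment surface is 1989 CE, so the turbidite dates to 1989 − 1340 = 649 CE.

649 CE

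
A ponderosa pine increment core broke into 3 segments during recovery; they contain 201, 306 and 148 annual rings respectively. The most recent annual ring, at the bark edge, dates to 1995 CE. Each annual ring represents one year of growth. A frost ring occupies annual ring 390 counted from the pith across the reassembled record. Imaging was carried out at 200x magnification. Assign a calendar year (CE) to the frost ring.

1730 CE

Total annual rings = 201 + 306 + 148 = 655.
The frost ring sits at annual ring 390 from the pith, so 655 − 390 = 265 annual rings formed after it.
The annual ring at the bark edge is 1995 CE, so the frost ring dates to 1995 − 265 = 1730 CE.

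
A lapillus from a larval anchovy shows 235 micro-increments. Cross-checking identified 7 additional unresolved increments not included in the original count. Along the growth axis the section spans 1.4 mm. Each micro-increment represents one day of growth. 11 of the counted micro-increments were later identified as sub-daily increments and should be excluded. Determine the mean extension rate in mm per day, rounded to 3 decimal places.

After corrections the count is 235 − 11 + 7 = 231 micro-increments.
1.4 mm over 231 days gives 1.4 / 231 ≈ 0.006 mm per day.

0.006 mm per day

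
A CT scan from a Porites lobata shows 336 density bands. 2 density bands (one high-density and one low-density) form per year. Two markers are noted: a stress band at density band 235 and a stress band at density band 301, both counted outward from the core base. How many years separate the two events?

The two markers are separated by 301 − 235 = 66 density bands.
Dividing by 2 density bands per year: 66 / 2 = 33 years.

33 years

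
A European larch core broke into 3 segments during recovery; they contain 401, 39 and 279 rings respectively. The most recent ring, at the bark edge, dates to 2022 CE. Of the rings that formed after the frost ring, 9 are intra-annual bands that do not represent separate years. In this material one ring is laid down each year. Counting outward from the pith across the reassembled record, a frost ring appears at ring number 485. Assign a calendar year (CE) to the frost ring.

Total rings = 401 + 39 + 279 = 719.
Between ring 485 and the bark edge there are 719 − 485 = 234 rings.
234 − 9 false = 225 true rings after the frost ring.
The ring at the bark edge is 2022 CE, so the frost ring dates to 2022 − 225 = 1797 CE.

1797 CE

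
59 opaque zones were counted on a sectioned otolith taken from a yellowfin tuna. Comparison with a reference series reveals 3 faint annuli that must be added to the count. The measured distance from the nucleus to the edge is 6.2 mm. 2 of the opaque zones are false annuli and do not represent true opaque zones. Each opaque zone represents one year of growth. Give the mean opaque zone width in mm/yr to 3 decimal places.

0.103 mm/yr

True opaque zone count = 59 − 2 + 3 = 60.
Extension rate ≈ 6.2 / 60 = 0.103 mm/yr.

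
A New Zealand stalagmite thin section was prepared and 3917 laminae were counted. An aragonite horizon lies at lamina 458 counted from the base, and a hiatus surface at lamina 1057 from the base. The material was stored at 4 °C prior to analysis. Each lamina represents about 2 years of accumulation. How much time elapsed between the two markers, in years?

The two markers are separated by 1057 − 458 = 599 laminae.
Multiplying by 2 years per lamina: 599 × 2 = 1198 years.

1198 years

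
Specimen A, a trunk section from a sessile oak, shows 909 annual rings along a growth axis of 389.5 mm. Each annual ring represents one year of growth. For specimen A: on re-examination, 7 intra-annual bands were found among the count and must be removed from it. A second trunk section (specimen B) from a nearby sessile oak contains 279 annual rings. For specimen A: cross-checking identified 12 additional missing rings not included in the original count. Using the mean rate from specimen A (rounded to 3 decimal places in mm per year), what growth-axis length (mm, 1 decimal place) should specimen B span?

Specimen A: after corrections the count is 909 − 7 + 12 = 914 annual rings.
A: Mean rate = 389.5 mm / 914 years ≈ 0.426 mm/year.
Length of B = 0.426 × 279 = 118.9 mm.

118.9 mm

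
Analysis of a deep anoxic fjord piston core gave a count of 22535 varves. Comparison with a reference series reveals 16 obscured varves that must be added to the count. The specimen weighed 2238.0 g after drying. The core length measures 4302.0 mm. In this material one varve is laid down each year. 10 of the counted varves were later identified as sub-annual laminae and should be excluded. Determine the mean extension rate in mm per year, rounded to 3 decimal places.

0.191 mm per year

Adjusted count: 22535 − 10 + 16 = 22541 varves.
Extension rate ≈ 4302.0 / 22541 = 0.191 mm per year.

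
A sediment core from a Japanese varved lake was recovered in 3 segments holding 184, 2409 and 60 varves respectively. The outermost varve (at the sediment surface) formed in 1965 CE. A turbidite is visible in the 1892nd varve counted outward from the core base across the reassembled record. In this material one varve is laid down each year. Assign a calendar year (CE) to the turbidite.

1204 CE

Total varves = 184 + 2409 + 60 = 2653.
Between varve 1892 and the sediment surface there are 2653 − 1892 = 761 varves.
Counting back 761 years from 1965 CE places the turbidite in 1965 − 761 = 1204 CE.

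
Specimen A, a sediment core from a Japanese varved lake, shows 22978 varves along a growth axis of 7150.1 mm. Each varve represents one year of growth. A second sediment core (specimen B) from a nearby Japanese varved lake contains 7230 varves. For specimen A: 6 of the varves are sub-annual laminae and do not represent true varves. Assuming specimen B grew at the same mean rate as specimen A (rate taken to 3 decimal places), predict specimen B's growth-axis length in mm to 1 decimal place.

Specimen A: true varve count = 22978 − 6 = 22972.
A: 7150.1 mm over 22972 years gives 7150.1 / 22972 ≈ 0.311 mm per year.
For B, 0.311 mm/year × 7230 years = 2248.5 mm.

2248.5 mm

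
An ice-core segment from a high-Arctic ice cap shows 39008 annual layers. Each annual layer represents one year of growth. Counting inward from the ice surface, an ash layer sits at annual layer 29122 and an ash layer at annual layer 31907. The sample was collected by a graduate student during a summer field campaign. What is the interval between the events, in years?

31907 − 29122 = 2785 annual layers lie between the two events.
At one annual layer per year, 2785 years elapsed between them.

2785 years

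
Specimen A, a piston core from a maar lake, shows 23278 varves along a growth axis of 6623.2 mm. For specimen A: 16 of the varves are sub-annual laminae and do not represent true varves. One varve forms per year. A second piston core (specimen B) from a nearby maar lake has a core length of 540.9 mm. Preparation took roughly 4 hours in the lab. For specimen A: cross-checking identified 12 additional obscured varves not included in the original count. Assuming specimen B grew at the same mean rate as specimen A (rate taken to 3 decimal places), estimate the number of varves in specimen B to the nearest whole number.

1898 varves

Specimen A: correcting the raw count gives 23278 − 16 + 12 = 23274 true varves.
A: Mean rate = 6623.2 mm / 23274 years ≈ 0.285 mm/yr.
Specimen B: 540.9 mm / 0.285 mm per year = 1897.89 years ≈ 1898 varves.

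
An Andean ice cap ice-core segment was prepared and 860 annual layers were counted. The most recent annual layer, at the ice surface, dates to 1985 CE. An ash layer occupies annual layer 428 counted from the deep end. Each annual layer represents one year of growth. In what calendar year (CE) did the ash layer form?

1553 CE

The ash layer sits at annual layer 428 from the deep end, so 860 − 428 = 432 annual layers formed after it.
Counting back 432 years from 1985 CE places the ash layer in 1985 − 432 = 1553 CE.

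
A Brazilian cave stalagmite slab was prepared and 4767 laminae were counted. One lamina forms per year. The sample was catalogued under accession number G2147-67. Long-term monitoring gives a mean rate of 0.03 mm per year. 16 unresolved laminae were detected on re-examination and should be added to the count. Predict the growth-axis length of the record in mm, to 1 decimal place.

143.5 mm

After corrections the count is 4767 + 16 = 4783 laminae.
Predicted length = 0.03 mm/year × 4783 years = 143.5 mm.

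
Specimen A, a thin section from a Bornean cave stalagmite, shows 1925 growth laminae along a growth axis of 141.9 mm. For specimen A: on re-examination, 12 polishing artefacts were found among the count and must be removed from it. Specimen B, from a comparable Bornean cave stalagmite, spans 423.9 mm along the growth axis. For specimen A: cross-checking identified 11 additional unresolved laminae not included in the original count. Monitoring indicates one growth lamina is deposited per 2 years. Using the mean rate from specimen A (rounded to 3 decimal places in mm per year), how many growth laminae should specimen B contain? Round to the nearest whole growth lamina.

Specimen A: adjusted count: 1925 − 12 + 11 = 1924 growth laminae.
Specimen A: at 2 years per growth lamina, 1924 × 2 = 3848 years.
A: Mean rate = 141.9 mm / 3848 years ≈ 0.037 mm/year.
Specimen B: 423.9 mm / 0.037 mm per year = 11456.76 years; at 2 years per growth lamina that is 11456.76 / 2 ≈ 5728 growth laminae.

5728 growth laminae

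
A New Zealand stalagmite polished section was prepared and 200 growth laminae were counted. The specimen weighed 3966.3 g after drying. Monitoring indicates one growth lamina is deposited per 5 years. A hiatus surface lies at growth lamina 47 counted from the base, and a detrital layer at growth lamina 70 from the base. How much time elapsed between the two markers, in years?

70 − 47 = 23 growth laminae lie between the two events.
23 growth laminae at 5 years each span 23 × 5 = 115 years.

115 yr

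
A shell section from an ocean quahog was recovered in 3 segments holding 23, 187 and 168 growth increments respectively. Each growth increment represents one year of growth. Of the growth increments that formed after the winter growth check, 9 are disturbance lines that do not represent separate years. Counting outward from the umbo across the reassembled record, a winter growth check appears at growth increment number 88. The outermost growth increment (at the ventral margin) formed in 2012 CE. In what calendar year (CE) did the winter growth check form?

Total growth increments = 23 + 187 + 168 = 378.
Between growth increment 88 and the ventral margin there are 378 − 88 = 290 growth increments.
290 − 9 false = 281 true growth increments after the winter growth check.
2012 − 281 = 1731 CE.

1731 CE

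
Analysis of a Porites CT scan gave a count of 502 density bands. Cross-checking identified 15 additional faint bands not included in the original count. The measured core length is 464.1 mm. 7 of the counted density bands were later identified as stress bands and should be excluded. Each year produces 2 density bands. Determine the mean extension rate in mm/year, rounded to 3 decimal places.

True density band count = 502 − 7 + 15 = 510.
With 2 density bands per year, 510 / 2 = 255 years.
Extension rate ≈ 464.1 / 255 = 1.820 mm/year.

1.820 mm/year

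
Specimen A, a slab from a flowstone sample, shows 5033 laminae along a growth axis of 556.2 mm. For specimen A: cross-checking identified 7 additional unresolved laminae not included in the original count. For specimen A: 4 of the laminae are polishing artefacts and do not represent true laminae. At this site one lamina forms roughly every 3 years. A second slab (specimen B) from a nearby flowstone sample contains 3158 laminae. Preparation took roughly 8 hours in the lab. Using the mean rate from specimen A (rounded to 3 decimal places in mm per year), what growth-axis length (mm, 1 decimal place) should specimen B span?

Specimen A: true lamina count = 5033 − 4 + 7 = 5036.
Specimen A: 5036 laminae at 3 years each span 5036 × 3 = 15108 years.
A: Extension rate ≈ 556.2 / 15108 = 0.037 mm per year.
Specimen B: at 3 years per lamina, 3158 × 3 = 9474 years. For B, 0.037 mm/year × 9474 years = 350.5 mm.

350.5 mm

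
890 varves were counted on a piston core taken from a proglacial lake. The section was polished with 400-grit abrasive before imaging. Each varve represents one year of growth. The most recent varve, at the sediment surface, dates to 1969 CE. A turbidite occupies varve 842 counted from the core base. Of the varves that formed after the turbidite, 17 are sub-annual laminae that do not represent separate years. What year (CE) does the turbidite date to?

890 − 842 = 48 varves lie beyond the turbidite toward the sediment surface.
Removing the 17 false varves leaves 48 − 17 = 31 true varves beyond the turbidite.
The varve at the sediment surface is 1969 CE, so the turbidite dates to 1969 − 31 = 1938 CE.

1938 CE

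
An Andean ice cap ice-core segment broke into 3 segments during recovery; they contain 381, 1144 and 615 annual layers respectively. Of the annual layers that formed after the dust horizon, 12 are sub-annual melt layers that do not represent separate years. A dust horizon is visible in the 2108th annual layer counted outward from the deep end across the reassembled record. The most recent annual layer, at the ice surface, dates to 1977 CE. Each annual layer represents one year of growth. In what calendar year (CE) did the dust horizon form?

1957 CE

Total annual layers = 381 + 1144 + 615 = 2140.
The dust horizon sits at annual layer 2108 from the deep end, so 2140 − 2108 = 32 annual layers formed after it.
Removing the 12 false annual layers leaves 32 − 12 = 20 true annual layers beyond the dust horizon.
1977 − 20 = 1957 CE.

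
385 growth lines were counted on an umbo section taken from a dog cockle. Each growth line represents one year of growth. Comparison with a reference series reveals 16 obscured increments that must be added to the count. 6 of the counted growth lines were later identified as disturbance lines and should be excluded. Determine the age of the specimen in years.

395 years

True growth line count = 385 − 6 + 16 = 395.
With a one-to-one growth line periodicity this is 395 years.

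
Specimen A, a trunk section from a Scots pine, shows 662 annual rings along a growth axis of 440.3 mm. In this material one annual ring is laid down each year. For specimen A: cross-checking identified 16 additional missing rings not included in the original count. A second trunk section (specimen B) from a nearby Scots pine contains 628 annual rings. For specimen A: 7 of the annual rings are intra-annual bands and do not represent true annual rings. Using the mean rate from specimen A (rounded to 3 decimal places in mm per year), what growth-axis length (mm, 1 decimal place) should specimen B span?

Specimen A: adjusted count: 662 − 7 + 16 = 671 annual rings.
A: 440.3 mm over 671 years gives 440.3 / 671 ≈ 0.656 mm/year.
B's length ≈ 0.656 × 628 = 412.0 mm.

412.0 mm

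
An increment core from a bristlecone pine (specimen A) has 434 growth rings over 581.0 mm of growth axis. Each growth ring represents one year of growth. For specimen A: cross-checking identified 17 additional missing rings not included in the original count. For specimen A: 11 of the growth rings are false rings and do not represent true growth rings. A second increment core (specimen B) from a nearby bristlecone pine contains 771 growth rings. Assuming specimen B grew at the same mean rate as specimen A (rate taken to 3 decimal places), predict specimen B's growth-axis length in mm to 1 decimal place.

1017.7 mm

Specimen A: true growth ring count = 434 − 11 + 17 = 440.
A: Extension rate ≈ 581.0 / 440 = 1.320 mm per year.
B's length ≈ 1.320 × 771 = 1017.7 mm.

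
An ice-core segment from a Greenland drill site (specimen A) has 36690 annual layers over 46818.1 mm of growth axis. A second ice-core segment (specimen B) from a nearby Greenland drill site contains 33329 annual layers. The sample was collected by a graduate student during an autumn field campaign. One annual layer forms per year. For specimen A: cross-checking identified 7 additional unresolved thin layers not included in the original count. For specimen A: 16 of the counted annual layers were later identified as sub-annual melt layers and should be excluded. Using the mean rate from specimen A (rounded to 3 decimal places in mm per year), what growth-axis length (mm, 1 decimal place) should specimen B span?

42527.8 mm

Specimen A: true annual layer count = 36690 − 16 + 7 = 36681.
A: Extension rate ≈ 46818.1 / 36681 = 1.276 mm per year.
For B, 1.276 mm/year × 33329 years = 42527.8 mm.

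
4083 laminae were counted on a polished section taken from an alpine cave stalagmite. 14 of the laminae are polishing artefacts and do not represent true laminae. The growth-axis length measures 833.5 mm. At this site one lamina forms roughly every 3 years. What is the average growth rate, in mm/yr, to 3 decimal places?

Correcting the raw count gives 4083 − 14 = 4069 true laminae.
At 3 years per lamina, 4069 × 3 = 12207 years.
Extension rate ≈ 833.5 / 12207 = 0.068 mm/yr.

0.068 mm/yr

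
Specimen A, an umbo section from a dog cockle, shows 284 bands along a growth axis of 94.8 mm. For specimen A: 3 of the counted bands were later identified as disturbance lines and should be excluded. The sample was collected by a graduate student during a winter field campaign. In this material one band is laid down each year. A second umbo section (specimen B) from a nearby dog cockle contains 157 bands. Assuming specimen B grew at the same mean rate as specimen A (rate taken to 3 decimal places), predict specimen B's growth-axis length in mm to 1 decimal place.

Specimen A: correcting the raw count gives 284 − 3 = 281 true bands.
A: 94.8 mm over 281 years gives 94.8 / 281 ≈ 0.337 mm per year.
Length of B = 0.337 × 157 = 52.9 mm.

52.9 mm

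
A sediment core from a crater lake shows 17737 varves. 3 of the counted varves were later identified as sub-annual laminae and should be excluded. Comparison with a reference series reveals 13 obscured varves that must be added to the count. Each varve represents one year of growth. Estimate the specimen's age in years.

Correcting the raw count gives 17737 − 3 + 13 = 17747 true varves.
At one varve per year, that is 17747 years.

17747 years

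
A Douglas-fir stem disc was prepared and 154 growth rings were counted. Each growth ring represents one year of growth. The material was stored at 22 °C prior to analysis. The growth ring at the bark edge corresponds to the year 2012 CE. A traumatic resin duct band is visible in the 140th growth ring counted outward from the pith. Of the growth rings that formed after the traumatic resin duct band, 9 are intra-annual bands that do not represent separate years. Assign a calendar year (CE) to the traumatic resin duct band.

Between growth ring 140 and the bark edge there are 154 − 140 = 14 growth rings.
14 − 9 false = 5 true growth rings after the traumatic resin duct band.
Counting back 5 years from 2012 CE places the traumatic resin duct band in 2012 − 5 = 2007 CE.

2007 CE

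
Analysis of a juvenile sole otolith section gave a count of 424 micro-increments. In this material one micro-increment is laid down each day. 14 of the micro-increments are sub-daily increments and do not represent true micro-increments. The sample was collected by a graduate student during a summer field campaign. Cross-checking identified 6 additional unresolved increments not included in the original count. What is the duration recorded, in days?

416 days

Adjusted count: 424 − 14 + 6 = 416 micro-increments.
At one micro-increment per day, that is 416 days.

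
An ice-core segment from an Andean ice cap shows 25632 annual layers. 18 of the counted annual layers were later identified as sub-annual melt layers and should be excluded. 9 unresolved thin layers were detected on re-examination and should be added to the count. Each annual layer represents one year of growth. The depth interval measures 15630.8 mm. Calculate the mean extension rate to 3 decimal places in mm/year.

0.610 mm/year

Adjusted count: 25632 − 18 + 9 = 25623 annual layers.
15630.8 mm over 25623 years gives 15630.8 / 25623 ≈ 0.610 mm/year.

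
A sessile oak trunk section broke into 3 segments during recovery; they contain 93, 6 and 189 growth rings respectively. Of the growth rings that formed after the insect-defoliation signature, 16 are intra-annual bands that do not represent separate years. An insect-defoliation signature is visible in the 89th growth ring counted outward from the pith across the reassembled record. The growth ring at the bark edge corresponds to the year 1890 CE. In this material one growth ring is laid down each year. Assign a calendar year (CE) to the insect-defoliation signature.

Total growth rings = 93 + 6 + 189 = 288.
Between growth ring 89 and the bark edge there are 288 − 89 = 199 growth rings.
Excluding 16 false growth rings: 199 − 16 = 183.
1890 − 183 = 1707 CE.

1707 CE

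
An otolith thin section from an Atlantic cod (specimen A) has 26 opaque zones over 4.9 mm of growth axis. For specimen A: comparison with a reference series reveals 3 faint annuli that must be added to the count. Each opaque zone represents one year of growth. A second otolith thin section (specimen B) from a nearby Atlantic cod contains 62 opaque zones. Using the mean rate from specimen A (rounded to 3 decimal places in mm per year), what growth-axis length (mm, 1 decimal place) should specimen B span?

Specimen A: after corrections the count is 26 + 3 = 29 opaque zones.
A: Extension rate ≈ 4.9 / 29 = 0.169 mm per year.
B's length ≈ 0.169 × 62 = 10.5 mm.

10.5 mm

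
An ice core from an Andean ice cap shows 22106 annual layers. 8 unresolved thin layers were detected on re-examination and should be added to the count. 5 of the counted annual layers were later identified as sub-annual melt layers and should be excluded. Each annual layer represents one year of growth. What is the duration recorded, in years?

22109 years

After corrections the count is 22106 − 5 + 8 = 22109 annual layers.
One annual layer per year makes the duration 22109 years.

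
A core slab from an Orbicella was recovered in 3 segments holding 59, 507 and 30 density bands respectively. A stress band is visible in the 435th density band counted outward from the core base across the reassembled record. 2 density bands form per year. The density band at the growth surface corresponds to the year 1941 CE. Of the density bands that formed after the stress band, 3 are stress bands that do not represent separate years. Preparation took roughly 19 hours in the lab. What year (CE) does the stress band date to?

Total density bands = 59 + 507 + 30 = 596.
596 − 435 = 161 density bands lie beyond the stress band toward the growth surface.
Excluding 3 false density bands: 161 − 3 = 158.
158 density bands at 2 per year is 158 / 2 = 79 years.
The density band at the growth surface is 1941 CE, so the stress band dates to 1941 − 79 = 1862 CE.

1862 CE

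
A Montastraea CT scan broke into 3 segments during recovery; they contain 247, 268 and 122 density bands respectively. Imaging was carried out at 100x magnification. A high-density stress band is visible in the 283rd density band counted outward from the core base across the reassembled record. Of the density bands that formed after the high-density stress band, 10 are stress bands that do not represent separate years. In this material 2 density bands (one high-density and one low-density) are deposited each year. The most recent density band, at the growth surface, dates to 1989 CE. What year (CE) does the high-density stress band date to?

1817 CE

Total density bands = 247 + 268 + 122 = 637.
The high-density stress band sits at density band 283 from the core base, so 637 − 283 = 354 density bands formed after it.
354 − 10 false = 344 true density bands after the high-density stress band.
344 density bands at 2 per year is 344 / 2 = 172 years.
Counting back 172 years from 1989 CE places the high-density stress band in 1989 − 172 = 1817 CE.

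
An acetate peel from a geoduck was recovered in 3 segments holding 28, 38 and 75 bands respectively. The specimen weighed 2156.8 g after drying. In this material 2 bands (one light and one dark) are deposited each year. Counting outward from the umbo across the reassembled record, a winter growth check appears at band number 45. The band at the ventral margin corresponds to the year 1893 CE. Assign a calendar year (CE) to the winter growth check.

1845 CE

Total bands = 28 + 38 + 75 = 141.
The winter growth check sits at band 45 from the umbo, so 141 − 45 = 96 bands formed after it.
96 bands at 2 per year is 96 / 2 = 48 years.
1893 − 48 = 1845 CE.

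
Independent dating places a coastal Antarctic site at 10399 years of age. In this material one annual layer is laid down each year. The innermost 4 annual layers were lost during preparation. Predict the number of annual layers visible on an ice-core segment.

10395 annual layers

Expected annual layers over 10399 years: 10399.
Subtracting the 4 annual layers not captured gives 10399 − 4 = 10395 annual layers in the record.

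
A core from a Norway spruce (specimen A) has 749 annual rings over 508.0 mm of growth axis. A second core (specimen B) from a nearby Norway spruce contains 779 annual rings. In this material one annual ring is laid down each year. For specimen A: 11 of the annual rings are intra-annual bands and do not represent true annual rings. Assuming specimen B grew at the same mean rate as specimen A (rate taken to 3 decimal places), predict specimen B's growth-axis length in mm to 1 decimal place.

Specimen A: adjusted count: 749 − 11 = 738 annual rings.
A: Extension rate ≈ 508.0 / 738 = 0.688 mm/year.
Length of B = 0.688 × 779 = 536.0 mm.

536.0 mm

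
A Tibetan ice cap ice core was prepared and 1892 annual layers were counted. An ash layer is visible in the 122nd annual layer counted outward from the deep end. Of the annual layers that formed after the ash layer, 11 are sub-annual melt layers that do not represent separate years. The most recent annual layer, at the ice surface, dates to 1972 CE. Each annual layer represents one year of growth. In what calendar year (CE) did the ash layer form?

1892 − 122 = 1770 annual layers lie beyond the ash layer toward the ice surface.
1770 − 11 false = 1759 true annual layers after the ash layer.
The annual layer at the ice surface is 1972 CE, so the ash layer dates to 1972 − 1759 = 213 CE.

213 CE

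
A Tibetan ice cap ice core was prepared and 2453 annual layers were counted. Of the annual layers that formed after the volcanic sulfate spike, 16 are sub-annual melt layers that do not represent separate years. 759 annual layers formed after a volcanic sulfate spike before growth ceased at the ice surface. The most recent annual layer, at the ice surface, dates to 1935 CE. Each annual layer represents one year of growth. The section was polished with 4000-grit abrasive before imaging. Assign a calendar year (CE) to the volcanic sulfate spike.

759 annual layers post-date the volcanic sulfate spike.
Excluding 16 false annual layers: 759 − 16 = 743.
1935 − 743 = 1192 CE.

1192 CE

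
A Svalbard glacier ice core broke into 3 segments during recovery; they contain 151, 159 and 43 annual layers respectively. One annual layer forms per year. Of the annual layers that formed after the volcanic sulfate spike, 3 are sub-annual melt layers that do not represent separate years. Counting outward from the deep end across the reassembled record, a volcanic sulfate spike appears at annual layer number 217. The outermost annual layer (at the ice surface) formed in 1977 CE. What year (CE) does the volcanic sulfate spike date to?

1844 CE

Total annual layers = 151 + 159 + 43 = 353.
353 − 217 = 136 annual layers lie beyond the volcanic sulfate spike toward the ice surface.
136 − 3 false = 133 true annual layers after the volcanic sulfate spike.
The annual layer at the ice surface is 1977 CE, so the volcanic sulfate spike dates to 1977 − 133 = 1844 CE.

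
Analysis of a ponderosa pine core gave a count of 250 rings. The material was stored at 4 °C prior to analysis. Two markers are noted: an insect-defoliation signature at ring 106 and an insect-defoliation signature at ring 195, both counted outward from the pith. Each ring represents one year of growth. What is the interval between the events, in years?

89 yr

The two markers are separated by 195 − 106 = 89 rings.
That is 89 years at one ring per year.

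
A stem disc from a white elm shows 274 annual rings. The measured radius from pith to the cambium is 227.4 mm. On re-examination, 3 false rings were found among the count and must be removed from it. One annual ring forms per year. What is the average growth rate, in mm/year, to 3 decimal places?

True annual ring count = 274 − 3 = 271.
227.4 mm over 271 years gives 227.4 / 271 ≈ 0.839 mm/year.

0.839 mm/year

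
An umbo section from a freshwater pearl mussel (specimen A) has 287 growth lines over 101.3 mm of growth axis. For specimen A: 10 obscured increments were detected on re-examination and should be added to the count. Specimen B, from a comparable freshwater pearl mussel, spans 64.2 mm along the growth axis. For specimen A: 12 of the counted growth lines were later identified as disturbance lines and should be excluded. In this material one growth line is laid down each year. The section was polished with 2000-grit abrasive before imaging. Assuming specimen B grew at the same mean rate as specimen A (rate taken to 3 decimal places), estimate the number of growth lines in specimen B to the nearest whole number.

Specimen A: correcting the raw count gives 287 − 12 + 10 = 285 true growth lines.
A: Mean rate = 101.3 mm / 285 years ≈ 0.355 mm/year.
B spans 64.2 / 0.355 = 180.85 years ≈ 181 growth lines.

181 growth lines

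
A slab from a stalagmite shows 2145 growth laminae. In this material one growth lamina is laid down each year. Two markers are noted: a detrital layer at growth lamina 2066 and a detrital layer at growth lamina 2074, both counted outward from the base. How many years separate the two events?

8 yr

2074 − 2066 = 8 growth laminae lie between the two events.
At one growth lamina per year, 8 years elapsed between them.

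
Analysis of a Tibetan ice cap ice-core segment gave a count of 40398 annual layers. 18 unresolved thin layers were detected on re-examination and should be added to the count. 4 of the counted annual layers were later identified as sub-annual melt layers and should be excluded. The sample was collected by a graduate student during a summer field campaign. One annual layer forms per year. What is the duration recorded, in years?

40412 years

Adjusted count: 40398 − 4 + 18 = 40412 annual layers.
At one annual layer per year, that is 40412 years.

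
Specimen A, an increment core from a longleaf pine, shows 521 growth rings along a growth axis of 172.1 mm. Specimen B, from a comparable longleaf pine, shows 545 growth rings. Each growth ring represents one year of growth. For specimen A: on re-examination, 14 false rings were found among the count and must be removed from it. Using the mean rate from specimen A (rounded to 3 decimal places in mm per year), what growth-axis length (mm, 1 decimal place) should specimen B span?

Specimen A: true growth ring count = 521 − 14 = 507.
A: Extension rate ≈ 172.1 / 507 = 0.339 mm/year.
Length of B = 0.339 × 545 = 184.8 mm.

184.8 mm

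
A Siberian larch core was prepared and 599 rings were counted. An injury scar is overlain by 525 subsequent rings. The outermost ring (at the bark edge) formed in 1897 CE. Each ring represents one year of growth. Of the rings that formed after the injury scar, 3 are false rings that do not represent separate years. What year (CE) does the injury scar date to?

525 rings post-date the injury scar.
Excluding 3 false rings: 525 − 3 = 522.
Counting back 522 years from 1897 CE places the injury scar in 1897 − 522 = 1375 CE.

1375 CE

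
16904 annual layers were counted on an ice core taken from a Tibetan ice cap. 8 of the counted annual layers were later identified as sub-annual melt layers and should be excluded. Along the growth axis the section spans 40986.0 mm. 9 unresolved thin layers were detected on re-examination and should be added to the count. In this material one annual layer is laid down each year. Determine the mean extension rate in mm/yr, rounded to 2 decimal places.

2.42 mm/yr

Correcting the raw count gives 16904 − 8 + 9 = 16905 true annual layers.
Mean rate = 40986.0 mm / 16905 years ≈ 2.42 mm/yr.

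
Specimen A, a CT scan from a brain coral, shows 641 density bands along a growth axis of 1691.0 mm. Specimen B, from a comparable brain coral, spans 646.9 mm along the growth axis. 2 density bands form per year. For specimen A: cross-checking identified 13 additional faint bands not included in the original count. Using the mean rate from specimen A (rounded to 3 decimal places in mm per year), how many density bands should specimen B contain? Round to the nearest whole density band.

Specimen A: after corrections the count is 641 + 13 = 654 density bands.
Specimen A: 654 density bands at 2 per year is 654 / 2 = 327 years.
A: Extension rate ≈ 1691.0 / 327 = 5.171 mm per year.
B spans 646.9 / 5.171 = 125.10 years; at 2 density bands per year that is 125.10 × 2 ≈ 250 density bands.

250 density bands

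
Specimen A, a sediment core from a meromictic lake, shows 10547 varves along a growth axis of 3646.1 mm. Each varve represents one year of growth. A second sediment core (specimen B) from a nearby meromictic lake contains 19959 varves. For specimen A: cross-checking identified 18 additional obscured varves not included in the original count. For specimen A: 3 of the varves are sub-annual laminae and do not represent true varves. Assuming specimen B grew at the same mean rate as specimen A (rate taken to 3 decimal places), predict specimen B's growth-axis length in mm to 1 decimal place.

Specimen A: after corrections the count is 10547 − 3 + 18 = 10562 varves.
A: Extension rate ≈ 3646.1 / 10562 = 0.345 mm/year.
B's length ≈ 0.345 × 19959 = 6885.9 mm.

6885.9 mm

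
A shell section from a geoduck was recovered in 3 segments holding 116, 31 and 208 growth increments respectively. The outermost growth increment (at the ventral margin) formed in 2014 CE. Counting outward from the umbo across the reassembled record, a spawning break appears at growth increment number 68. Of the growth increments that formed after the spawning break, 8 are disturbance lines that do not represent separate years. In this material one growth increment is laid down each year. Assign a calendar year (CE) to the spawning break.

Total growth increments = 116 + 31 + 208 = 355.
The spawning break sits at growth increment 68 from the umbo, so 355 − 68 = 287 growth increments formed after it.
Removing the 8 false growth increments leaves 287 − 8 = 279 true growth increments beyond the spawning break.
The growth increment at the ventral margin is 2014 CE, so the spawning break dates to 2014 − 279 = 1735 CE.

1735 CE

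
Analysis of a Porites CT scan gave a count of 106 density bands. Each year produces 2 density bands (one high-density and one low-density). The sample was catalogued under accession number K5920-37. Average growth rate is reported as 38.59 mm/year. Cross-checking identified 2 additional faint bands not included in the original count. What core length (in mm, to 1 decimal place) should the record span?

Adjusted count: 106 + 2 = 108 density bands.
With 2 density bands per year, 108 / 2 = 54 years.
54 years at 38.59 mm/year gives 38.59 × 54 = 2083.9 mm.

2083.9 mm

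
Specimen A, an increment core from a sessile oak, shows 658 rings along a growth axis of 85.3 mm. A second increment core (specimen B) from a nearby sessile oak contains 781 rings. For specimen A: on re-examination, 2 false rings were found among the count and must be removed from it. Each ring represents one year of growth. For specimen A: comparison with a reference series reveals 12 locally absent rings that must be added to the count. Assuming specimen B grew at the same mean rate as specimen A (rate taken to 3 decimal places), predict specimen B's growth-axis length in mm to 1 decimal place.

100.0 mm

Specimen A: after corrections the count is 658 − 2 + 12 = 668 rings.
A: Extension rate ≈ 85.3 / 668 = 0.128 mm per year.
For B, 0.128 mm/year × 781 years = 100.0 mm.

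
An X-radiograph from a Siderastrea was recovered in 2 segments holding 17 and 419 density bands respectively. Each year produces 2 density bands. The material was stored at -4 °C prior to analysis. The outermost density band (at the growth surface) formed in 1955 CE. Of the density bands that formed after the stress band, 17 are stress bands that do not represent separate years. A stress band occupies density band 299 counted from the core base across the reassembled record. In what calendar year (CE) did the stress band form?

1895 CE

Total density bands = 17 + 419 = 436.
436 − 299 = 137 density bands lie beyond the stress band toward the growth surface.
137 − 17 false = 120 true density bands after the stress band.
With 2 density bands per year, 120 / 2 = 60 years.
1955 − 60 = 1895 CE.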